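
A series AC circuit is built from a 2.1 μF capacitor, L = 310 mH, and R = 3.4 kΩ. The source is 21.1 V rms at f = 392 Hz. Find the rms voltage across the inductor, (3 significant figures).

4.67 V

ω = 2πf = 2463 rad/s
X_L = ωL = 764 Ω
X_C = 1/(ωC) = 193 Ω
Net reactance X = X_L − X_C = 570 Ω
Z = 3400 + j570 Ω
|Z| = √(3400² + 570²) = 3450 Ω
I = V/|Z| = 6.12 mA
V_L = I·|Z_L| = 0.00612 × 764 = 4.67 V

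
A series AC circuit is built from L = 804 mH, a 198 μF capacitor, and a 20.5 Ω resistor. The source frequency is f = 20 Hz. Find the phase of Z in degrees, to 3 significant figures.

ω = 2πf = 125.7 rad/s
X_L = ωL = 101 Ω
X_C = 1/(ωC) = 40.2 Ω
Net reactance X = X_L − X_C = 60.8 Ω
Z = 20.5 + j60.8 Ω
|Z| = √(20.5² + 60.8²) = 64.2 Ω
∠Z = arctan(60.8/20.5) = 71.4°

71.4°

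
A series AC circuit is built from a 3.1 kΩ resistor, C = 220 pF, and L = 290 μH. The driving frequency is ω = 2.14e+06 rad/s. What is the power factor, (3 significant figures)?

0.900

X_L = ωL = 621 Ω
X_C = 1/(ωC) = 2120 Ω
Net reactance X = X_L − X_C = -1500 Ω
Z = 3100 − j1500 Ω
|Z| = √(3100² + 1500²) = 3450 Ω
∠Z = arctan(-1500/3100) = -25.9°
cos φ = cos(-25.9°) = 0.900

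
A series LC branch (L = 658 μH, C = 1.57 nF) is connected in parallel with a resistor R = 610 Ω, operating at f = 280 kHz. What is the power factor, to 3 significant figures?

ω = 2πf = 1.759e+06 rad/s
X_L = ωL = 1160 Ω
X_C = 1/(ωC) = 362 Ω
Branch 1: Z₁ = R = 610 Ω
Branch 2 (series LC): Z₂ = j(X_L − X_C) = j796 Ω
Parallel: Z = Z₁Z₂/(Z₁+Z₂), |Z| = 484 Ω, ∠Z = 37.5°
cos φ = cos(37.5°) = 0.794

0.794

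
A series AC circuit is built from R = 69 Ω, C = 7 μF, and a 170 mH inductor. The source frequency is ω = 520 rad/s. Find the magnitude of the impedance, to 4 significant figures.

198.7 Ω

X_L = ωL = 88.40 Ω
X_C = 1/(ωC) = 274.7 Ω
Net reactance X = X_L − X_C = -186.3 Ω
Z = 69.00 − j186.3 Ω
|Z| = √(69.00² + 186.3²) = 198.7 Ω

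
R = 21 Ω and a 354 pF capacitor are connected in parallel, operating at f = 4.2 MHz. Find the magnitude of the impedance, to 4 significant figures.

20.61 Ω

ω = 2πf = 2.639e+07 rad/s
X_C = 1/(ωC) = 107.0 Ω
Parallel: admittances add. Y = 1/R + jωC
Y = (0.04762 + j0.009342) S
|Y| = 0.04853 S → |Z| = 1/|Y| = 20.61 Ω, ∠Z = −∠Y = -11.10°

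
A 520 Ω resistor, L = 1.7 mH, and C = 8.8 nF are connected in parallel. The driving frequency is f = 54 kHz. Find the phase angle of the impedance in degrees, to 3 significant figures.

-33.1°

ω = 2πf = 339300 rad/s
X_L = ωL = 577 Ω
X_C = 1/(ωC) = 335 Ω
Parallel: admittances add. Y = 1/R + 1/(jωL) + jωC
Y = (0.00192 + j0.00125) S
|Y| = 0.00229 S → |Z| = 1/|Y| = 436 Ω, ∠Z = −∠Y = -33.1°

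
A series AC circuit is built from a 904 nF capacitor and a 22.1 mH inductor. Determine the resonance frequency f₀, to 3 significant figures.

1.13 kHz

ω₀ = 1/√(LC) = 1/√(0.0221 × 9.04e-07) = 7075 rad/s
f₀ = ω₀/(2π) = 1.13 kHz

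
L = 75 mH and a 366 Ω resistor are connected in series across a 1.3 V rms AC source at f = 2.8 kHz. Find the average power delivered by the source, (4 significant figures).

329.9 μW

ω = 2πf = 17590 rad/s
X_L = ωL = 1319 Ω
Z = 366.0 + j1319 Ω
|Z| = √(366.0² + 1319²) = 1369 Ω
∠Z = arctan(1319/366.0) = 74.50°
I = V/|Z| = 949.4 μA
P = VI cos φ = 1.3 × 0.0009494 × cos(74.50°) = 329.9 μW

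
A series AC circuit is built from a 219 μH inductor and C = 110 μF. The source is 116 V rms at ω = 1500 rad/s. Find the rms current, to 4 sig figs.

20.24 A

X_L = ωL = 0.3285 Ω
X_C = 1/(ωC) = 6.061 Ω
Net reactance X = X_L − X_C = -5.732 Ω
Z = − j5.732 Ω
|Z| = √(0² + 5.732²) = 5.732 Ω
I = V/|Z| = 116/5.732 = 20.24 A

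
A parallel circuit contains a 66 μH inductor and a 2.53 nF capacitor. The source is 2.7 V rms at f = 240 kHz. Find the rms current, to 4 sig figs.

16.83 mA

ω = 2πf = 1.508e+06 rad/s
X_L = ωL = 99.53 Ω
X_C = 1/(ωC) = 262.1 Ω
Parallel: admittances add. Y = 1/(jωL) + jωC
Y = (0 − j0.006233) S
|Y| = 0.006233 S → |Z| = 1/|Y| = 160.4 Ω, ∠Z = −∠Y = 90.00°
I = V/|Z| = 2.7/160.4 = 16.83 mA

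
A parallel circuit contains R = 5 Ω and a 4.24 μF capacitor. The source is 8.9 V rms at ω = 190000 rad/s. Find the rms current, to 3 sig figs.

7.39 A

X_C = 1/(ωC) = 1.24 Ω
Parallel: admittances add. Y = 1/R + jωC
Y = (0.200 + j0.806) S
|Y| = 0.830 S → |Z| = 1/|Y| = 1.20 Ω, ∠Z = −∠Y = -76.1°
I = V/|Z| = 8.9/1.20 = 7.39 A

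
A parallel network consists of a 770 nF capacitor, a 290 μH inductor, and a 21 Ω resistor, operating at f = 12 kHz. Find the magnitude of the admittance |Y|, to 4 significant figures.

ω = 2πf = 75400 rad/s
X_L = ωL = 21.87 Ω
X_C = 1/(ωC) = 17.22 Ω
Parallel: admittances add. Y = 1/R + 1/(jωL) + jωC
Y = (0.04762 + j0.01232) S
|Y| = 0.04919 S → |Z| = 1/|Y| = 20.33 Ω, ∠Z = −∠Y = -14.51°

49.19 mS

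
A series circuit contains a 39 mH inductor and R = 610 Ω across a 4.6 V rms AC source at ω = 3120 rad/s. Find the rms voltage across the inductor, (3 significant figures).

0.900 V

X_L = ωL = 122 Ω
Z = 610 + j122 Ω
|Z| = √(610² + 122²) = 622 Ω
I = V/|Z| = 7.40 mA
V_L = I·|Z_L| = 0.00740 × 122 = 0.900 V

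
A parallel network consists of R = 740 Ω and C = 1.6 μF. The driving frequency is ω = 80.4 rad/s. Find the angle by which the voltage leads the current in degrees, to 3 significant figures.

-5.44°

X_C = 1/(ωC) = 7770 Ω
Parallel: admittances add. Y = 1/R + jωC
Y = (0.00135 + j0.000129) S
|Y| = 0.00136 S → |Z| = 1/|Y| = 737 Ω, ∠Z = −∠Y = -5.44°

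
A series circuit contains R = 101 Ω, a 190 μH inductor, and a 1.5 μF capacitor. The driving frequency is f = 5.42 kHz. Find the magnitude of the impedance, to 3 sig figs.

102 Ω

ω = 2πf = 34050 rad/s
X_L = ωL = 6.47 Ω
X_C = 1/(ωC) = 19.6 Ω
Net reactance X = X_L − X_C = -13.1 Ω
Z = 101 − j13.1 Ω
|Z| = √(101² + 13.1²) = 102 Ω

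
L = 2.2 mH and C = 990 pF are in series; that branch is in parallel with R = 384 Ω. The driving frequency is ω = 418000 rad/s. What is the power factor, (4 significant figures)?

X_L = ωL = 919.6 Ω
X_C = 1/(ωC) = 2417 Ω
Branch 1: Z₁ = R = 384.0 Ω
Branch 2 (series LC): Z₂ = j(X_L − X_C) = −j1497 Ω
Parallel: Z = Z₁Z₂/(Z₁+Z₂), |Z| = 372.0 Ω, ∠Z = -14.39°
cos φ = cos(-14.39°) = 0.9686

0.9686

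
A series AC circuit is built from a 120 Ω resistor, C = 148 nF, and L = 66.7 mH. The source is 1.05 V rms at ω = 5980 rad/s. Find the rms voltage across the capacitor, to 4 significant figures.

X_L = ωL = 398.9 Ω
X_C = 1/(ωC) = 1130 Ω
Net reactance X = X_L − X_C = -731.0 Ω
Z = 120.0 − j731.0 Ω
|Z| = √(120.0² + 731.0²) = 740.8 Ω
I = V/|Z| = 1.417 mA
V_C = I·|Z_C| = 0.001417 × 1130 = 1.601 V

1.601 V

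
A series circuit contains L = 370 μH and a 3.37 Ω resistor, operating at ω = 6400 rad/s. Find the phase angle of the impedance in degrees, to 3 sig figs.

X_L = ωL = 2.37 Ω
Z = 3.37 + j2.37 Ω
|Z| = √(3.37² + 2.37²) = 4.12 Ω
∠Z = arctan(2.37/3.37) = 35.1°

35.1°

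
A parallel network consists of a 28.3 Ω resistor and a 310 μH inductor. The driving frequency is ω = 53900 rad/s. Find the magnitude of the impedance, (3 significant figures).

14.4 Ω

X_L = ωL = 16.7 Ω
Parallel: admittances add. Y = 1/R + 1/(jωL)
Y = (0.0353 − j0.0598) S
|Y| = 0.0695 S → |Z| = 1/|Y| = 14.4 Ω, ∠Z = −∠Y = 59.4°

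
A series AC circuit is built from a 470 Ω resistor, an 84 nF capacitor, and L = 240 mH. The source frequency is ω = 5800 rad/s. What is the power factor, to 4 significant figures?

0.5798

X_L = ωL = 1392 Ω
X_C = 1/(ωC) = 2053 Ω
Net reactance X = X_L − X_C = -660.5 Ω
Z = 470.0 − j660.5 Ω
|Z| = √(470.0² + 660.5²) = 810.7 Ω
∠Z = arctan(-660.5/470.0) = -54.57°
cos φ = cos(-54.57°) = 0.5798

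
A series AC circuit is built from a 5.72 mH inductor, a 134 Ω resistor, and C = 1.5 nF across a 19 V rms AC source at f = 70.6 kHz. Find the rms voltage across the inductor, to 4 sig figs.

46.22 V

ω = 2πf = 443600 rad/s
X_L = ωL = 2537 Ω
X_C = 1/(ωC) = 1503 Ω
Net reactance X = X_L − X_C = 1034 Ω
Z = 134.0 + j1034 Ω
|Z| = √(134.0² + 1034²) = 1043 Ω
I = V/|Z| = 18.21 mA
V_L = I·|Z_L| = 0.01821 × 2537 = 46.22 V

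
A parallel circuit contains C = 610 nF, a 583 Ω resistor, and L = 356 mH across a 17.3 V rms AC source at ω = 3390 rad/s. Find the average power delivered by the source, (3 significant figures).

513 mW

X_L = ωL = 1210 Ω
X_C = 1/(ωC) = 484 Ω
Parallel: admittances add. Y = 1/R + 1/(jωL) + jωC
Y = (0.00172 + j0.00124) S
|Y| = 0.00212 S → |Z| = 1/|Y| = 473 Ω, ∠Z = −∠Y = -35.8°
I = V/|Z| = 36.6 mA
P = VI cos φ = 17.3 × 0.0366 × cos(-35.8°) = 513 mW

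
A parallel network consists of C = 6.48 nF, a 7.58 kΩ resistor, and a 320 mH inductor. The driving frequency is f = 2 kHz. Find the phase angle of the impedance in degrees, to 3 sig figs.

ω = 2πf = 12570 rad/s
X_L = ωL = 4020 Ω
X_C = 1/(ωC) = 12300 Ω
Parallel: admittances add. Y = 1/R + 1/(jωL) + jωC
Y = (0.000132 − j0.000167) S
|Y| = 0.000213 S → |Z| = 1/|Y| = 4690 Ω, ∠Z = −∠Y = 51.7°

51.7°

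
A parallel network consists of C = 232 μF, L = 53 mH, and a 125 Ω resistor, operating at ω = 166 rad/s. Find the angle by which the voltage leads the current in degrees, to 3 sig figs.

X_L = ωL = 8.80 Ω
X_C = 1/(ωC) = 26.0 Ω
Parallel: admittances add. Y = 1/R + 1/(jωL) + jωC
Y = (0.00800 − j0.0752) S
|Y| = 0.0756 S → |Z| = 1/|Y| = 13.2 Ω, ∠Z = −∠Y = 83.9°

83.9°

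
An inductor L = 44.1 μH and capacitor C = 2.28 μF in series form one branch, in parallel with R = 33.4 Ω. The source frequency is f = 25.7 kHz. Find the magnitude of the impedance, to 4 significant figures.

ω = 2πf = 161500 rad/s
X_L = ωL = 7.121 Ω
X_C = 1/(ωC) = 2.716 Ω
Branch 1: Z₁ = R = 33.40 Ω
Branch 2 (series LC): Z₂ = j(X_L − X_C) = j4.405 Ω
Parallel: Z = Z₁Z₂/(Z₁+Z₂), |Z| = 4.367 Ω, ∠Z = 82.49°

4.367 Ω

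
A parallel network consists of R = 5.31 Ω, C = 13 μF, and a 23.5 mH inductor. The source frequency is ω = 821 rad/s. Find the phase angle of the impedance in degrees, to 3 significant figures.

X_L = ωL = 19.3 Ω
X_C = 1/(ωC) = 93.7 Ω
Parallel: admittances add. Y = 1/R + 1/(jωL) + jωC
Y = (0.188 − j0.0412) S
|Y| = 0.193 S → |Z| = 1/|Y| = 5.19 Ω, ∠Z = −∠Y = 12.3°

12.3°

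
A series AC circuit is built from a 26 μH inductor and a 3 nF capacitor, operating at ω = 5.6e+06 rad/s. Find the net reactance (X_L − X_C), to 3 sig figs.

X_L = ωL = 146 Ω
X_C = 1/(ωC) = 59.5 Ω
X = 146 − 59.5 = 86.1 Ω

86.1 Ω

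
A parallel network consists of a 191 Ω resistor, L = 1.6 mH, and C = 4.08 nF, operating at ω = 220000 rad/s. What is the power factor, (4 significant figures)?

0.9375

X_L = ωL = 352.0 Ω
X_C = 1/(ωC) = 1114 Ω
Parallel: admittances add. Y = 1/R + 1/(jωL) + jωC
Y = (0.005236 − j0.001943) S
|Y| = 0.005585 S → |Z| = 1/|Y| = 179.1 Ω, ∠Z = −∠Y = 20.36°
cos φ = cos(20.36°) = 0.9375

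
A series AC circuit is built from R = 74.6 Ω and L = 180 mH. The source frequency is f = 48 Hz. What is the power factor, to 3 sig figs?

ω = 2πf = 301.6 rad/s
X_L = ωL = 54.3 Ω
Z = 74.6 + j54.3 Ω
|Z| = √(74.6² + 54.3²) = 92.3 Ω
∠Z = arctan(54.3/74.6) = 36.0°
cos φ = cos(36.0°) = 0.809

0.809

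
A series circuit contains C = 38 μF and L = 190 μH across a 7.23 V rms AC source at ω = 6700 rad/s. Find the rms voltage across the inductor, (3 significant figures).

3.47 V

X_L = ωL = 1.27 Ω
X_C = 1/(ωC) = 3.93 Ω
Net reactance X = X_L − X_C = -2.65 Ω
Z = − j2.65 Ω
|Z| = √(0² + 2.65²) = 2.65 Ω
I = V/|Z| = 2.72 A
V_L = I·|Z_L| = 2.72 × 1.27 = 3.47 V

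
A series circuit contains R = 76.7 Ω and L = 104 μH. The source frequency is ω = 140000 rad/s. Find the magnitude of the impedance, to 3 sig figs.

X_L = ωL = 14.6 Ω
Z = 76.7 + j14.6 Ω
|Z| = √(76.7² + 14.6²) = 78.1 Ω

78.1 Ω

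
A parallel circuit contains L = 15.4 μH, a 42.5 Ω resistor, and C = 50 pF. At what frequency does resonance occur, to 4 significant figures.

ω₀ = 1/√(LC) = 1/√(1.54e-05 × 5e-11) = 3.604e+07 rad/s
f₀ = ω₀/(2π) = 5.736 MHz

5.736 MHz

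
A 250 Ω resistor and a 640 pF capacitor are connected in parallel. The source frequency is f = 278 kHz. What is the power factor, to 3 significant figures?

0.963

ω = 2πf = 1.747e+06 rad/s
X_C = 1/(ωC) = 895 Ω
Parallel: admittances add. Y = 1/R + jωC
Y = (0.00400 + j0.00112) S
|Y| = 0.00415 S → |Z| = 1/|Y| = 241 Ω, ∠Z = −∠Y = -15.6°
cos φ = cos(-15.6°) = 0.963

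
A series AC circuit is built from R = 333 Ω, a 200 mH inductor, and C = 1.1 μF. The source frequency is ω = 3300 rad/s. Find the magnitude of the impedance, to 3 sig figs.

509 Ω

X_L = ωL = 660 Ω
X_C = 1/(ωC) = 275 Ω
Net reactance X = X_L − X_C = 385 Ω
Z = 333 + j385 Ω
|Z| = √(333² + 385²) = 509 Ω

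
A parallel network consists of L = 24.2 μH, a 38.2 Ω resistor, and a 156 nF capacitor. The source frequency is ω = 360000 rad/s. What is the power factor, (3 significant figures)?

X_L = ωL = 8.71 Ω
X_C = 1/(ωC) = 17.8 Ω
Parallel: admittances add. Y = 1/R + 1/(jωL) + jωC
Y = (0.0262 − j0.0586) S
|Y| = 0.0642 S → |Z| = 1/|Y| = 15.6 Ω, ∠Z = −∠Y = 65.9°
cos φ = cos(65.9°) = 0.408

0.408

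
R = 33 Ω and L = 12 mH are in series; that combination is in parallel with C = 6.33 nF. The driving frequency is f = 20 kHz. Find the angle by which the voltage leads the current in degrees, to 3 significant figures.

-83.8°

ω = 2πf = 125700 rad/s
X_L = ωL = 1510 Ω
X_C = 1/(ωC) = 1260 Ω
Branch 1 (R+jX_L): Z₁ = 33.0 + j1510 Ω, |Z₁| = 1510 Ω
Branch 2 (−jX_C): Z₂ = −j1260 Ω
Parallel: Z = Z₁Z₂/(Z₁+Z₂), |Z| = 7500 Ω, ∠Z = -83.8°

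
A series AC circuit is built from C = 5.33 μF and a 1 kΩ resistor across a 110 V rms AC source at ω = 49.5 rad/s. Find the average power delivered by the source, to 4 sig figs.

787.5 mW

X_C = 1/(ωC) = 3790 Ω
Z = 1000 − j3790 Ω
|Z| = √(1000² + 3790²) = 3920 Ω
∠Z = arctan(-3790/1000) = -75.22°
I = V/|Z| = 28.06 mA
P = VI cos φ = 110 × 0.02806 × cos(-75.22°) = 787.5 mW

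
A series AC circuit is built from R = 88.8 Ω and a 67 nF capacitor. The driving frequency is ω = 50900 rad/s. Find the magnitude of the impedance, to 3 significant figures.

X_C = 1/(ωC) = 293 Ω
Z = 88.8 − j293 Ω
|Z| = √(88.8² + 293²) = 306 Ω

306 Ω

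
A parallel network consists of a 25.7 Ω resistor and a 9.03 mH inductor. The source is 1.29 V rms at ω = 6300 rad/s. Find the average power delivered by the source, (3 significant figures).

64.8 mW

X_L = ωL = 56.9 Ω
Parallel: admittances add. Y = 1/R + 1/(jωL)
Y = (0.0389 − j0.0176) S
|Y| = 0.0427 S → |Z| = 1/|Y| = 23.4 Ω, ∠Z = −∠Y = 24.3°
I = V/|Z| = 55.1 mA
P = VI cos φ = 1.29 × 0.0551 × cos(24.3°) = 64.8 mW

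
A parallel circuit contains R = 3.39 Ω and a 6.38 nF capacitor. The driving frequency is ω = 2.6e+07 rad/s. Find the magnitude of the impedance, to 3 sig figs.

X_C = 1/(ωC) = 6.03 Ω
Parallel: admittances add. Y = 1/R + jωC
Y = (0.295 + j0.166) S
|Y| = 0.338 S → |Z| = 1/|Y| = 2.95 Ω, ∠Z = −∠Y = -29.4°

2.95 Ω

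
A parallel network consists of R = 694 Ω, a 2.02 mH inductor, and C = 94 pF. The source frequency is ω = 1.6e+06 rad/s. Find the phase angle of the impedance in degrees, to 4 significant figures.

6.297°

X_L = ωL = 3232 Ω
X_C = 1/(ωC) = 6649 Ω
Parallel: admittances add. Y = 1/R + 1/(jωL) + jωC
Y = (0.001441 − j0.0001590) S
|Y| = 0.001450 S → |Z| = 1/|Y| = 689.8 Ω, ∠Z = −∠Y = 6.297°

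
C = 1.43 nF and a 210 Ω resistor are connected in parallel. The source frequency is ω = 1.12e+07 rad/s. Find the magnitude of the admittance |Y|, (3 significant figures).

16.7 mS

X_C = 1/(ωC) = 62.4 Ω
Parallel: admittances add. Y = 1/R + jωC
Y = (0.00476 + j0.0160) S
|Y| = 0.0167 S → |Z| = 1/|Y| = 59.8 Ω, ∠Z = −∠Y = -73.4°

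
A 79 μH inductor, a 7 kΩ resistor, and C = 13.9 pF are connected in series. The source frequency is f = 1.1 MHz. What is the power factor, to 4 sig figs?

ω = 2πf = 6.912e+06 rad/s
X_L = ωL = 546.0 Ω
X_C = 1/(ωC) = 10410 Ω
Net reactance X = X_L − X_C = -9863 Ω
Z = 7000 − j9863 Ω
|Z| = √(7000² + 9863²) = 12090 Ω
∠Z = arctan(-9863/7000) = -54.64°
cos φ = cos(-54.64°) = 0.5788

0.5788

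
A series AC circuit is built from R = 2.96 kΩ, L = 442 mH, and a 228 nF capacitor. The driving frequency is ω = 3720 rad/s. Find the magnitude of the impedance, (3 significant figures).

X_L = ωL = 1640 Ω
X_C = 1/(ωC) = 1180 Ω
Net reactance X = X_L − X_C = 465 Ω
Z = 2960 + j465 Ω
|Z| = √(2960² + 465²) = 3000 Ω

3000 Ω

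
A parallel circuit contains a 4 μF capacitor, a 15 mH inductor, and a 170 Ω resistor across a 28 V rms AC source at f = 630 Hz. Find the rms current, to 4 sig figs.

167.1 mA

ω = 2πf = 3958 rad/s
X_L = ωL = 59.38 Ω
X_C = 1/(ωC) = 63.16 Ω
Parallel: admittances add. Y = 1/R + 1/(jωL) + jωC
Y = (0.005882 − j0.001008) S
|Y| = 0.005968 S → |Z| = 1/|Y| = 167.6 Ω, ∠Z = −∠Y = 9.725°
I = V/|Z| = 28/167.6 = 167.1 mA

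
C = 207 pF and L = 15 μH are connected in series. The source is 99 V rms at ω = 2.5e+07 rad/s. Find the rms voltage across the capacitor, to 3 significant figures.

105 V

X_L = ωL = 375 Ω
X_C = 1/(ωC) = 193 Ω
Net reactance X = X_L − X_C = 182 Ω
Z = j182 Ω
|Z| = √(0² + 182²) = 182 Ω
I = V/|Z| = 545 mA
V_C = I·|Z_C| = 0.545 × 193 = 105 V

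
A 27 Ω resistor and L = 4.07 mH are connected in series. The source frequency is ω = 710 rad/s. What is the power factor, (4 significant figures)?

0.9943

X_L = ωL = 2.890 Ω
Z = 27.00 + j2.890 Ω
|Z| = √(27.00² + 2.890²) = 27.15 Ω
∠Z = arctan(2.890/27.00) = 6.109°
cos φ = cos(6.109°) = 0.9943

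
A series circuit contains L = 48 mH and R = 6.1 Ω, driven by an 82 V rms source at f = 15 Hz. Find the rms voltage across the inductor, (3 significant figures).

48.8 V

ω = 2πf = 94.25 rad/s
X_L = ωL = 4.52 Ω
Z = 6.10 + j4.52 Ω
|Z| = √(6.10² + 4.52²) = 7.59 Ω
I = V/|Z| = 10.8 A
V_L = I·|Z_L| = 10.8 × 4.52 = 48.8 V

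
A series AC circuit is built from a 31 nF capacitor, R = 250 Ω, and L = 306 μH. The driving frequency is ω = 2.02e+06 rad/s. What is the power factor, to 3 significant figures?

X_L = ωL = 618 Ω
X_C = 1/(ωC) = 16.0 Ω
Net reactance X = X_L − X_C = 602 Ω
Z = 250 + j602 Ω
|Z| = √(250² + 602²) = 652 Ω
∠Z = arctan(602/250) = 67.5°
cos φ = cos(67.5°) = 0.383

0.383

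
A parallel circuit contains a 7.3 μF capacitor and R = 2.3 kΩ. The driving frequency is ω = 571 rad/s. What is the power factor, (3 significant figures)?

0.104

X_C = 1/(ωC) = 240 Ω
Parallel: admittances add. Y = 1/R + jωC
Y = (0.000435 + j0.00417) S
|Y| = 0.00419 S → |Z| = 1/|Y| = 239 Ω, ∠Z = −∠Y = -84.0°
cos φ = cos(-84.0°) = 0.104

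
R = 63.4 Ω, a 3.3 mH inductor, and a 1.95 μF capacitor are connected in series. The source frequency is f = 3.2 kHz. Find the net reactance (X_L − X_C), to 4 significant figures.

ω = 2πf = 20110 rad/s
X_L = ωL = 66.35 Ω
X_C = 1/(ωC) = 25.51 Ω
X = 66.35 − 25.51 = 40.84 Ω

40.84 Ω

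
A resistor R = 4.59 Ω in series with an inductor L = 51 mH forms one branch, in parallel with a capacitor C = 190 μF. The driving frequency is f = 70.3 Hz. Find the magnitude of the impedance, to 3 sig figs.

23.7 Ω

ω = 2πf = 441.7 rad/s
X_L = ωL = 22.5 Ω
X_C = 1/(ωC) = 11.9 Ω
Branch 1 (R+jX_L): Z₁ = 4.59 + j22.5 Ω, |Z₁| = 23.0 Ω
Branch 2 (−jX_C): Z₂ = −j11.9 Ω
Parallel: Z = Z₁Z₂/(Z₁+Z₂), |Z| = 23.7 Ω, ∠Z = -78.1°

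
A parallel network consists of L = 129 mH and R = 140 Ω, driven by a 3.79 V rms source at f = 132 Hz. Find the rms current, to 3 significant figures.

ω = 2πf = 829.4 rad/s
X_L = ωL = 107 Ω
Parallel: admittances add. Y = 1/R + 1/(jωL)
Y = (0.00714 − j0.00935) S
|Y| = 0.0118 S → |Z| = 1/|Y| = 85.0 Ω, ∠Z = −∠Y = 52.6°
I = V/|Z| = 3.79/85.0 = 44.6 mA

44.6 mA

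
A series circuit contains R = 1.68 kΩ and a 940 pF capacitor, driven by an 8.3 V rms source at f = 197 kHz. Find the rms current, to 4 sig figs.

ω = 2πf = 1.238e+06 rad/s
X_C = 1/(ωC) = 859.5 Ω
Z = 1680 − j859.5 Ω
|Z| = √(1680² + 859.5²) = 1887 Ω
I = V/|Z| = 8.3/1887 = 4.398 mA

4.398 mA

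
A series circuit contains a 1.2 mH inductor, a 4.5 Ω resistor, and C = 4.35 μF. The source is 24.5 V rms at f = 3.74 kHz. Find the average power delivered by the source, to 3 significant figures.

ω = 2πf = 23500 rad/s
X_L = ωL = 28.2 Ω
X_C = 1/(ωC) = 9.78 Ω
Net reactance X = X_L − X_C = 18.4 Ω
Z = 4.50 + j18.4 Ω
|Z| = √(4.50² + 18.4²) = 19.0 Ω
∠Z = arctan(18.4/4.50) = 76.3°
I = V/|Z| = 1.29 A
P = VI cos φ = 24.5 × 1.29 × cos(76.3°) = 7.52 W

7.52 W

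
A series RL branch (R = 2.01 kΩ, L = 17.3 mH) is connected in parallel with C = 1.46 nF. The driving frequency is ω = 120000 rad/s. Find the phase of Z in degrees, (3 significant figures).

X_L = ωL = 2080 Ω
X_C = 1/(ωC) = 5710 Ω
Branch 1 (R+jX_L): Z₁ = 2010 + j2080 Ω, |Z₁| = 2890 Ω
Branch 2 (−jX_C): Z₂ = −j5710 Ω
Parallel: Z = Z₁Z₂/(Z₁+Z₂), |Z| = 3970 Ω, ∠Z = 17.0°

17.0°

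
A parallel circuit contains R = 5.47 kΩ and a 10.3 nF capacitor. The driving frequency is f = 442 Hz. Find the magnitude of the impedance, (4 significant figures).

ω = 2πf = 2777 rad/s
X_C = 1/(ωC) = 34960 Ω
Parallel: admittances add. Y = 1/R + jωC
Y = (0.0001828 + j2.86e-05) S
|Y| = 0.0001850 S → |Z| = 1/|Y| = 5404 Ω, ∠Z = −∠Y = -8.893°

5404 Ω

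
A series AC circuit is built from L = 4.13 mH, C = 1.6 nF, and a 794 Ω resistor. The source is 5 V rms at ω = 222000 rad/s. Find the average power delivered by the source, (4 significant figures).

X_L = ωL = 916.9 Ω
X_C = 1/(ωC) = 2815 Ω
Net reactance X = X_L − X_C = -1898 Ω
Z = 794.0 − j1898 Ω
|Z| = √(794.0² + 1898²) = 2058 Ω
∠Z = arctan(-1898/794.0) = -67.30°
I = V/|Z| = 2.430 mA
P = VI cos φ = 5 × 0.002430 × cos(-67.30°) = 4.688 mW

4.688 mW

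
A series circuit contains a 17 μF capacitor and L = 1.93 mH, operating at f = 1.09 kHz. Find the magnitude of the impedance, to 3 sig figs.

4.63 Ω

ω = 2πf = 6849 rad/s
X_L = ωL = 13.2 Ω
X_C = 1/(ωC) = 8.59 Ω
Net reactance X = X_L − X_C = 4.63 Ω
Z = j4.63 Ω
|Z| = √(0² + 4.63²) = 4.63 Ω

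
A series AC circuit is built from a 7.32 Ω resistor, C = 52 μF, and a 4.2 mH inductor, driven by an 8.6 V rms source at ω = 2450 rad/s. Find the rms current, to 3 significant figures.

X_L = ωL = 10.3 Ω
X_C = 1/(ωC) = 7.85 Ω
Net reactance X = X_L − X_C = 2.44 Ω
Z = 7.32 + j2.44 Ω
|Z| = √(7.32² + 2.44²) = 7.72 Ω
I = V/|Z| = 8.6/7.72 = 1.11 A

1.11 A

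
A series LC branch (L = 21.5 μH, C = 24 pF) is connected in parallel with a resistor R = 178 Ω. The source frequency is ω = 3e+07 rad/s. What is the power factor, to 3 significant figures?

0.973

X_L = ωL = 645 Ω
X_C = 1/(ωC) = 1390 Ω
Branch 1: Z₁ = R = 178 Ω
Branch 2 (series LC): Z₂ = j(X_L − X_C) = −j744 Ω
Parallel: Z = Z₁Z₂/(Z₁+Z₂), |Z| = 173 Ω, ∠Z = -13.5°
cos φ = cos(-13.5°) = 0.973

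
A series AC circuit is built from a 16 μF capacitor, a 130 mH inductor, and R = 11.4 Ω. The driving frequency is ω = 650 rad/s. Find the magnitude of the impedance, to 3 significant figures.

X_L = ωL = 84.5 Ω
X_C = 1/(ωC) = 96.2 Ω
Net reactance X = X_L − X_C = -11.7 Ω
Z = 11.4 − j11.7 Ω
|Z| = √(11.4² + 11.7²) = 16.3 Ω

16.3 Ω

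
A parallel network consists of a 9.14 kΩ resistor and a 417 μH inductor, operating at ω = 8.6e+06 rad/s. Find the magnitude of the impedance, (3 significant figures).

3340 Ω

X_L = ωL = 3590 Ω
Parallel: admittances add. Y = 1/R + 1/(jωL)
Y = (0.000109 − j0.000279) S
|Y| = 0.000300 S → |Z| = 1/|Y| = 3340 Ω, ∠Z = −∠Y = 68.6°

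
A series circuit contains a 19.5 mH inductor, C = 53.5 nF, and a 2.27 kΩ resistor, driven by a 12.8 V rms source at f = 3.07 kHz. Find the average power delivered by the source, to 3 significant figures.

ω = 2πf = 19290 rad/s
X_L = ωL = 376 Ω
X_C = 1/(ωC) = 969 Ω
Net reactance X = X_L − X_C = -593 Ω
Z = 2270 − j593 Ω
|Z| = √(2270² + 593²) = 2350 Ω
∠Z = arctan(-593/2270) = -14.6°
I = V/|Z| = 5.46 mA
P = VI cos φ = 12.8 × 0.00546 × cos(-14.6°) = 67.6 mW

67.6 mW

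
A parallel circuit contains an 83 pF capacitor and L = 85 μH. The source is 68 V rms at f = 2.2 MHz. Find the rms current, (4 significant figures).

20.14 mA

ω = 2πf = 1.382e+07 rad/s
X_L = ωL = 1175 Ω
X_C = 1/(ωC) = 871.6 Ω
Parallel: admittances add. Y = 1/(jωL) + jωC
Y = (0 + j0.0002962) S
|Y| = 0.0002962 S → |Z| = 1/|Y| = 3376 Ω, ∠Z = −∠Y = -90.00°
I = V/|Z| = 68/3376 = 20.14 mA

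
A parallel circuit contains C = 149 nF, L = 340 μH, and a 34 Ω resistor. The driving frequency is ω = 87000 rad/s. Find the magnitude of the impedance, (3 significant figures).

X_L = ωL = 29.6 Ω
X_C = 1/(ωC) = 77.1 Ω
Parallel: admittances add. Y = 1/R + 1/(jωL) + jωC
Y = (0.0294 − j0.0208) S
|Y| = 0.0360 S → |Z| = 1/|Y| = 27.7 Ω, ∠Z = −∠Y = 35.3°

27.7 Ω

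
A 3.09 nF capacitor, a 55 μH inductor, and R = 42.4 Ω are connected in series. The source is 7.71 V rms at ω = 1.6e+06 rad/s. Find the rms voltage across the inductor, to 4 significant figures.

5.567 V

X_L = ωL = 88.00 Ω
X_C = 1/(ωC) = 202.3 Ω
Net reactance X = X_L − X_C = -114.3 Ω
Z = 42.40 − j114.3 Ω
|Z| = √(42.40² + 114.3²) = 121.9 Ω
I = V/|Z| = 63.26 mA
V_L = I·|Z_L| = 0.06326 × 88.00 = 5.567 V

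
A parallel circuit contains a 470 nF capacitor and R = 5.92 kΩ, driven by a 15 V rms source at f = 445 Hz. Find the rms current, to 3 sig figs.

19.9 mA

ω = 2πf = 2796 rad/s
X_C = 1/(ωC) = 761 Ω
Parallel: admittances add. Y = 1/R + jωC
Y = (0.000169 + j0.00131) S
|Y| = 0.00132 S → |Z| = 1/|Y| = 755 Ω, ∠Z = −∠Y = -82.7°
I = V/|Z| = 15/755 = 19.9 mA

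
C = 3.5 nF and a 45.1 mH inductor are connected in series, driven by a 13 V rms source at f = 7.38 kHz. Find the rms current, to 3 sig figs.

ω = 2πf = 46370 rad/s
X_L = ωL = 2090 Ω
X_C = 1/(ωC) = 6160 Ω
Net reactance X = X_L − X_C = -4070 Ω
Z = − j4070 Ω
|Z| = √(0² + 4070²) = 4070 Ω
I = V/|Z| = 13/4070 = 3.19 mA

3.19 mA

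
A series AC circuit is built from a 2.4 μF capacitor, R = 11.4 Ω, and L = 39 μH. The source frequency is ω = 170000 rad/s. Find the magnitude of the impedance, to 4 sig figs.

12.14 Ω

X_L = ωL = 6.630 Ω
X_C = 1/(ωC) = 2.451 Ω
Net reactance X = X_L − X_C = 4.179 Ω
Z = 11.40 + j4.179 Ω
|Z| = √(11.40² + 4.179²) = 12.14 Ω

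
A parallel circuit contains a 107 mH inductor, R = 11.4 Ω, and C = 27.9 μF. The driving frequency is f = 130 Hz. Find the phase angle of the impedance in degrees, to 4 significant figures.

ω = 2πf = 816.8 rad/s
X_L = ωL = 87.40 Ω
X_C = 1/(ωC) = 43.88 Ω
Parallel: admittances add. Y = 1/R + 1/(jωL) + jωC
Y = (0.08772 + j0.01135) S
|Y| = 0.08845 S → |Z| = 1/|Y| = 11.31 Ω, ∠Z = −∠Y = -7.371°

-7.371°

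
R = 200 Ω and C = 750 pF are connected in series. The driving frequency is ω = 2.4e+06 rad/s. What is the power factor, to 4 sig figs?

0.3387

X_C = 1/(ωC) = 555.6 Ω
Z = 200.0 − j555.6 Ω
|Z| = √(200.0² + 555.6²) = 590.5 Ω
∠Z = arctan(-555.6/200.0) = -70.20°
cos φ = cos(-70.20°) = 0.3387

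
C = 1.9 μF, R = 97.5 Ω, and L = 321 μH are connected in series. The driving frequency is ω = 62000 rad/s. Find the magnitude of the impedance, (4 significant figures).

98.17 Ω

X_L = ωL = 19.90 Ω
X_C = 1/(ωC) = 8.489 Ω
Net reactance X = X_L − X_C = 11.41 Ω
Z = 97.50 + j11.41 Ω
|Z| = √(97.50² + 11.41²) = 98.17 Ω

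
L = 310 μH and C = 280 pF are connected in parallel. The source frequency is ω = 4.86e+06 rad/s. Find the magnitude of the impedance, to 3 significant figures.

1430 Ω

X_L = ωL = 1510 Ω
X_C = 1/(ωC) = 735 Ω
Parallel: admittances add. Y = 1/(jωL) + jωC
Y = (0 + j0.000697) S
|Y| = 0.000697 S → |Z| = 1/|Y| = 1430 Ω, ∠Z = −∠Y = -90.0°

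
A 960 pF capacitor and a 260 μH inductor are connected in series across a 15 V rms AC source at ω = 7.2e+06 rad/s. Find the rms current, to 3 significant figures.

8.68 mA

X_L = ωL = 1870 Ω
X_C = 1/(ωC) = 145 Ω
Net reactance X = X_L − X_C = 1730 Ω
Z = j1730 Ω
|Z| = √(0² + 1730²) = 1730 Ω
I = V/|Z| = 15/1730 = 8.68 mA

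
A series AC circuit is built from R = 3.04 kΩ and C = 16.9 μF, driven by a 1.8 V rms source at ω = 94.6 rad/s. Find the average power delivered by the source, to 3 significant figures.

X_C = 1/(ωC) = 625 Ω
Z = 3040 − j625 Ω
|Z| = √(3040² + 625²) = 3100 Ω
∠Z = arctan(-625/3040) = -11.6°
I = V/|Z| = 580 μA
P = VI cos φ = 1.8 × 0.000580 × cos(-11.6°) = 1.02 mW

1.02 mW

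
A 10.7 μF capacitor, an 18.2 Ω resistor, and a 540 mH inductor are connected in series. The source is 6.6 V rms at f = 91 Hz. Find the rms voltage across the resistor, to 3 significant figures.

0.820 V

ω = 2πf = 571.8 rad/s
X_L = ωL = 309 Ω
X_C = 1/(ωC) = 163 Ω
Net reactance X = X_L − X_C = 145 Ω
Z = 18.2 + j145 Ω
|Z| = √(18.2² + 145²) = 146 Ω
I = V/|Z| = 45.1 mA
V_R = I·|Z_R| = 0.0451 × 18.2 = 0.820 V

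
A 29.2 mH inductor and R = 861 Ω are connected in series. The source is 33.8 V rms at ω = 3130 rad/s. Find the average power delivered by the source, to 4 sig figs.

X_L = ωL = 91.40 Ω
Z = 861.0 + j91.40 Ω
|Z| = √(861.0² + 91.40²) = 865.8 Ω
∠Z = arctan(91.40/861.0) = 6.059°
I = V/|Z| = 39.04 mA
P = VI cos φ = 33.8 × 0.03904 × cos(6.059°) = 1.312 W

1.312 W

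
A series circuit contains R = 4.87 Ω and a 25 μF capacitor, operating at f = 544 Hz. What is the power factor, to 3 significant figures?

ω = 2πf = 3418 rad/s
X_C = 1/(ωC) = 11.7 Ω
Z = 4.87 − j11.7 Ω
|Z| = √(4.87² + 11.7²) = 12.7 Ω
∠Z = arctan(-11.7/4.87) = -67.4°
cos φ = cos(-67.4°) = 0.384

0.384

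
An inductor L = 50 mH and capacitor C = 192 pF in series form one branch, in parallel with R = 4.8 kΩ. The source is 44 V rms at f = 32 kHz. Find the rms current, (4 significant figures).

9.578 mA

ω = 2πf = 201100 rad/s
X_L = ωL = 10050 Ω
X_C = 1/(ωC) = 25900 Ω
Branch 1: Z₁ = R = 4800 Ω
Branch 2 (series LC): Z₂ = j(X_L − X_C) = −j15850 Ω
Parallel: Z = Z₁Z₂/(Z₁+Z₂), |Z| = 4594 Ω, ∠Z = -16.85°
I = V/|Z| = 44/4594 = 9.578 mA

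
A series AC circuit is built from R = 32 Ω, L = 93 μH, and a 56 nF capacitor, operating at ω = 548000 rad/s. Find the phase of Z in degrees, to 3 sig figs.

29.9°

X_L = ωL = 51.0 Ω
X_C = 1/(ωC) = 32.6 Ω
Net reactance X = X_L − X_C = 18.4 Ω
Z = 32.0 + j18.4 Ω
|Z| = √(32.0² + 18.4²) = 36.9 Ω
∠Z = arctan(18.4/32.0) = 29.9°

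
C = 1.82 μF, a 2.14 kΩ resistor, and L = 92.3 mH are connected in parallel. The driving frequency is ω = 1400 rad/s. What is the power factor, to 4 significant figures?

0.08966

X_L = ωL = 129.2 Ω
X_C = 1/(ωC) = 392.5 Ω
Parallel: admittances add. Y = 1/R + 1/(jωL) + jωC
Y = (0.0004673 − j0.005191) S
|Y| = 0.005212 S → |Z| = 1/|Y| = 191.9 Ω, ∠Z = −∠Y = 84.86°
cos φ = cos(84.86°) = 0.08966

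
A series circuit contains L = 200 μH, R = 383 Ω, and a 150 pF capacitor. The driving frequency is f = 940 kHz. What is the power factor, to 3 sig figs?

0.991

ω = 2πf = 5.906e+06 rad/s
X_L = ωL = 1180 Ω
X_C = 1/(ωC) = 1130 Ω
Net reactance X = X_L − X_C = 52.5 Ω
Z = 383 + j52.5 Ω
|Z| = √(383² + 52.5²) = 387 Ω
∠Z = arctan(52.5/383) = 7.80°
cos φ = cos(7.80°) = 0.991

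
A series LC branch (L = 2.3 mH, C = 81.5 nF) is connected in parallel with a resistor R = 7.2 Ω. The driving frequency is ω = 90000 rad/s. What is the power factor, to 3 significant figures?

0.995

X_L = ωL = 207 Ω
X_C = 1/(ωC) = 136 Ω
Branch 1: Z₁ = R = 7.20 Ω
Branch 2 (series LC): Z₂ = j(X_L − X_C) = j70.7 Ω
Parallel: Z = Z₁Z₂/(Z₁+Z₂), |Z| = 7.16 Ω, ∠Z = 5.82°
cos φ = cos(5.82°) = 0.995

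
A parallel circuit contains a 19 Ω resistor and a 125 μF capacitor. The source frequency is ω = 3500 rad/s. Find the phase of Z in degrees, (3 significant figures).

X_C = 1/(ωC) = 2.29 Ω
Parallel: admittances add. Y = 1/R + jωC
Y = (0.0526 + j0.438) S
|Y| = 0.441 S → |Z| = 1/|Y| = 2.27 Ω, ∠Z = −∠Y = -83.1°

-83.1°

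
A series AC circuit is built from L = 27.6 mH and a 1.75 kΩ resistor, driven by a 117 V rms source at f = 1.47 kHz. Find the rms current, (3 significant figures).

66.2 mA

ω = 2πf = 9236 rad/s
X_L = ωL = 255 Ω
Z = 1750 + j255 Ω
|Z| = √(1750² + 255²) = 1770 Ω
I = V/|Z| = 117/1770 = 66.2 mA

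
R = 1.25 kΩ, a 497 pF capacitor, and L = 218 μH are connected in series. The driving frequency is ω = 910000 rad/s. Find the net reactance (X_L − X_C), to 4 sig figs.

X_L = ωL = 198.4 Ω
X_C = 1/(ωC) = 2211 Ω
X = 198.4 − 2211 = -2013 Ω

-2013 Ω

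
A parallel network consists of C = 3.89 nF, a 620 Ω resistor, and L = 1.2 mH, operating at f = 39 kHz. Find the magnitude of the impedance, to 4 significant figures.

ω = 2πf = 245000 rad/s
X_L = ωL = 294.1 Ω
X_C = 1/(ωC) = 1049 Ω
Parallel: admittances add. Y = 1/R + 1/(jωL) + jωC
Y = (0.001613 − j0.002448) S
|Y| = 0.002931 S → |Z| = 1/|Y| = 341.2 Ω, ∠Z = −∠Y = 56.62°

341.2 Ω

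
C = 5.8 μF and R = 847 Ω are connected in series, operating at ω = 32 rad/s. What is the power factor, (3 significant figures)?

0.155

X_C = 1/(ωC) = 5390 Ω
Z = 847 − j5390 Ω
|Z| = √(847² + 5390²) = 5450 Ω
∠Z = arctan(-5390/847) = -81.1°
cos φ = cos(-81.1°) = 0.155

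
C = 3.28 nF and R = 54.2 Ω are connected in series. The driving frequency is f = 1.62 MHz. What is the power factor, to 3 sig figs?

ω = 2πf = 1.018e+07 rad/s
X_C = 1/(ωC) = 30.0 Ω
Z = 54.2 − j30.0 Ω
|Z| = √(54.2² + 30.0²) = 61.9 Ω
∠Z = arctan(-30.0/54.2) = -28.9°
cos φ = cos(-28.9°) = 0.875

0.875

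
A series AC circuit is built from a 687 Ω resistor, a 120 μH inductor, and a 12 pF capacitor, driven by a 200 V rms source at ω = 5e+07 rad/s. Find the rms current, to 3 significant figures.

45.6 mA

X_L = ωL = 6000 Ω
X_C = 1/(ωC) = 1670 Ω
Net reactance X = X_L − X_C = 4330 Ω
Z = 687 + j4330 Ω
|Z| = √(687² + 4330²) = 4390 Ω
I = V/|Z| = 200/4390 = 45.6 mA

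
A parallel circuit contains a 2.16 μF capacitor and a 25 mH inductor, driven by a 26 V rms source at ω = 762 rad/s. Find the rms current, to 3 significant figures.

1.32 A

X_L = ωL = 19.1 Ω
X_C = 1/(ωC) = 608 Ω
Parallel: admittances add. Y = 1/(jωL) + jωC
Y = (0 − j0.0508) S
|Y| = 0.0508 S → |Z| = 1/|Y| = 19.7 Ω, ∠Z = −∠Y = 90.0°
I = V/|Z| = 26/19.7 = 1.32 A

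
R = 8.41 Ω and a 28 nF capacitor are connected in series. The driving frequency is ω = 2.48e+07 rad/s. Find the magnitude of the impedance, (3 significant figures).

8.53 Ω

X_C = 1/(ωC) = 1.44 Ω
Z = 8.41 − j1.44 Ω
|Z| = √(8.41² + 1.44²) = 8.53 Ω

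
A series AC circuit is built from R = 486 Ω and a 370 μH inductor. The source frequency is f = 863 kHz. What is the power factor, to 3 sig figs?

0.235

ω = 2πf = 5.422e+06 rad/s
X_L = ωL = 2010 Ω
Z = 486 + j2010 Ω
|Z| = √(486² + 2010²) = 2060 Ω
∠Z = arctan(2010/486) = 76.4°
cos φ = cos(76.4°) = 0.235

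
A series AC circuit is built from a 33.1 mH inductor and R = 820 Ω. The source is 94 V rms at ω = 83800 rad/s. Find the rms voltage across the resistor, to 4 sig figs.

26.65 V

X_L = ωL = 2774 Ω
Z = 820.0 + j2774 Ω
|Z| = √(820.0² + 2774²) = 2892 Ω
I = V/|Z| = 32.50 mA
V_R = I·|Z_R| = 0.03250 × 820.0 = 26.65 V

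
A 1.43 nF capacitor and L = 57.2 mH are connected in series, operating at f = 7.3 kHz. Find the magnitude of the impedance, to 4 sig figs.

12620 Ω

ω = 2πf = 45870 rad/s
X_L = ωL = 2624 Ω
X_C = 1/(ωC) = 15250 Ω
Net reactance X = X_L − X_C = -12620 Ω
Z = − j12620 Ω
|Z| = √(0² + 12620²) = 12620 Ω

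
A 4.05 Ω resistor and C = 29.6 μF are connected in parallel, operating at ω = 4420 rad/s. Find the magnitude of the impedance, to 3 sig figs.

X_C = 1/(ωC) = 7.64 Ω
Parallel: admittances add. Y = 1/R + jωC
Y = (0.247 + j0.131) S
|Y| = 0.279 S → |Z| = 1/|Y| = 3.58 Ω, ∠Z = −∠Y = -27.9°

3.58 Ω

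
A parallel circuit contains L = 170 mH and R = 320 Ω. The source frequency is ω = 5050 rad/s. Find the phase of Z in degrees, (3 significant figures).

X_L = ωL = 859 Ω
Parallel: admittances add. Y = 1/R + 1/(jωL)
Y = (0.00313 − j0.00116) S
|Y| = 0.00334 S → |Z| = 1/|Y| = 300 Ω, ∠Z = −∠Y = 20.4°

20.4°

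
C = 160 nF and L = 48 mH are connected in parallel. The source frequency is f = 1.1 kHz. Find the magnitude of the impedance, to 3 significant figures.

ω = 2πf = 6912 rad/s
X_L = ωL = 332 Ω
X_C = 1/(ωC) = 904 Ω
Parallel: admittances add. Y = 1/(jωL) + jωC
Y = (0 − j0.00191) S
|Y| = 0.00191 S → |Z| = 1/|Y| = 524 Ω, ∠Z = −∠Y = 90.0°

524 Ω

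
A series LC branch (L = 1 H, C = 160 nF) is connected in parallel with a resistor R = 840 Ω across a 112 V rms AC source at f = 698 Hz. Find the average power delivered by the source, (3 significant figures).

ω = 2πf = 4386 rad/s
X_L = ωL = 4390 Ω
X_C = 1/(ωC) = 1430 Ω
Branch 1: Z₁ = R = 840 Ω
Branch 2 (series LC): Z₂ = j(X_L − X_C) = j2960 Ω
Parallel: Z = Z₁Z₂/(Z₁+Z₂), |Z| = 808 Ω, ∠Z = 15.8°
I = V/|Z| = 139 mA
P = VI cos φ = 112 × 0.139 × cos(15.8°) = 14.9 W

14.9 W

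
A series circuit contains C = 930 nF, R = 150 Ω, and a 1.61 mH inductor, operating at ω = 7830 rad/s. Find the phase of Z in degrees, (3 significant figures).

-39.7°

X_L = ωL = 12.6 Ω
X_C = 1/(ωC) = 137 Ω
Net reactance X = X_L − X_C = -125 Ω
Z = 150 − j125 Ω
|Z| = √(150² + 125²) = 195 Ω
∠Z = arctan(-125/150) = -39.7°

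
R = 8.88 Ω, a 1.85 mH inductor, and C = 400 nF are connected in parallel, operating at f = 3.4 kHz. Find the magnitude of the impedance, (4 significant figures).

8.783 Ω

ω = 2πf = 21360 rad/s
X_L = ωL = 39.52 Ω
X_C = 1/(ωC) = 117.0 Ω
Parallel: admittances add. Y = 1/R + 1/(jωL) + jωC
Y = (0.1126 − j0.01676) S
|Y| = 0.1139 S → |Z| = 1/|Y| = 8.783 Ω, ∠Z = −∠Y = 8.464°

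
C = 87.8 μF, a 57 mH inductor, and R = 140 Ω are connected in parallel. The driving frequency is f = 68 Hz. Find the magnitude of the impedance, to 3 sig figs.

ω = 2πf = 427.3 rad/s
X_L = ωL = 24.4 Ω
X_C = 1/(ωC) = 26.7 Ω
Parallel: admittances add. Y = 1/R + 1/(jωL) + jωC
Y = (0.00714 − j0.00355) S
|Y| = 0.00798 S → |Z| = 1/|Y| = 125 Ω, ∠Z = −∠Y = 26.4°

125 Ω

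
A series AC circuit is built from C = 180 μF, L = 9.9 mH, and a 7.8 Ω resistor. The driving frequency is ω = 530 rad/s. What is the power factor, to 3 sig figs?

X_L = ωL = 5.25 Ω
X_C = 1/(ωC) = 10.5 Ω
Net reactance X = X_L − X_C = -5.24 Ω
Z = 7.80 − j5.24 Ω
|Z| = √(7.80² + 5.24²) = 9.39 Ω
∠Z = arctan(-5.24/7.80) = -33.9°
cos φ = cos(-33.9°) = 0.830

0.830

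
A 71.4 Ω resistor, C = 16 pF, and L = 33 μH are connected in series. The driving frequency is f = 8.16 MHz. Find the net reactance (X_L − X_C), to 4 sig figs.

ω = 2πf = 5.127e+07 rad/s
X_L = ωL = 1692 Ω
X_C = 1/(ωC) = 1219 Ω
X = 1692 − 1219 = 472.9 Ω

472.9 Ω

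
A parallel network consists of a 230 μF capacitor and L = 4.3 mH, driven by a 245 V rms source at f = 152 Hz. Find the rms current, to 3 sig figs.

5.84 A

ω = 2πf = 955.0 rad/s
X_L = ωL = 4.11 Ω
X_C = 1/(ωC) = 4.55 Ω
Parallel: admittances add. Y = 1/(jωL) + jωC
Y = (0 − j0.0238) S
|Y| = 0.0238 S → |Z| = 1/|Y| = 41.9 Ω, ∠Z = −∠Y = 90.0°
I = V/|Z| = 245/41.9 = 5.84 A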